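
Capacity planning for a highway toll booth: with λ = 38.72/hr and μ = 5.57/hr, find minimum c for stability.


Stability requires cμ > λ ⇔ c > λ/μ.
λ/μ = 38.72/5.57 = 6.9515
Minimum integer c = ⌊6.9515⌋ + 1 = 7
Check: 7·5.57 = 38.99 > 38.72, while 6·5.57 = 33.42 ≤ 38.72

Final: 7 servers


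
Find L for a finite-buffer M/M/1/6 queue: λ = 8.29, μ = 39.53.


ρ = 8.29/39.53 = 0.2097
L = ρ[1 − (K+1)ρ^K + Kρ^(K+1)] / [(1−ρ)(1−ρ^(K+1))]
Numerator: 0.2097·(1 − 7·0.00008507 + 6·0.00001784) = 0.209612
Denominator: (0.7903)·(0.999982) = 0.790272
L = 0.209612/0.790272 = 0.2652

Final: 0.2652


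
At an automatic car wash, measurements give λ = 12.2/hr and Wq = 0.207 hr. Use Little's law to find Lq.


Lq = λWq = 12.2·0.207 = 2.5254

Final: 2.5254


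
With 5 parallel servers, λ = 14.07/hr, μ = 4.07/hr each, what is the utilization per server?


ρ = λ/(cμ) = 14.07/(5·4.07) = 14.07/20.35 = 0.6914

Final: 0.6914


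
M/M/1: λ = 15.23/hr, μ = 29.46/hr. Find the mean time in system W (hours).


W = 1/(μ−λ) = 1/(29.46 − 15.23) = 1/14.23 = 0.07027 hr

Final: 0.07027 hr


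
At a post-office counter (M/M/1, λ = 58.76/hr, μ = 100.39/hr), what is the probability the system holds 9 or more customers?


ρ = 58.76/100.39 = 0.5853
P(N ≥ n) = ρ^n = 0.5853^9 = 0.008063

Final: 0.008063


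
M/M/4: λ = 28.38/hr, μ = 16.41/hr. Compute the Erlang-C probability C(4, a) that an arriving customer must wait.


a = λ/μ = 1.7294; ρ = a/4 = 0.4324
P₀ = 0.174105 (from M/M/c formula)
C(c,a) = [a^c/(c!(1−ρ))]·P₀ = [8.94572/(24·0.5676)]·0.174105
= 0.65664·0.174105 = 0.114325

Final: 0.114325


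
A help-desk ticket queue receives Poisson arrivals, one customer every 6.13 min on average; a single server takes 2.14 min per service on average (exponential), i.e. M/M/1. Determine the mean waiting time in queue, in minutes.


λ = 60/6.13 = 9.7879 /hr
μ = 60/2.14 = 28.0374 /hr
ρ = λ/μ = 9.7879/28.0374 = 0.3491
Wq = ρ/(μ−λ) = 0.3491/(28.0374−9.7879) = 0.01913 hr
In minutes: 0.01913·60 = 1.148 min

Final: 1.148 min


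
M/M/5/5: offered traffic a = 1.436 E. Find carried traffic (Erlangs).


B(5,1.436) = 0.012148 (Erlang-B)
Carried load = a(1 − B) = 1.436·(1 − 0.012148) = 1.436·0.987852 = 1.4186 E

Final: 1.4186 Erlangs


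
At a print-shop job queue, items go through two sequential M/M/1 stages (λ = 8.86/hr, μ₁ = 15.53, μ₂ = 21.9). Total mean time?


Each node sees arrival rate λ = 8.86/hr (tandem ⇒ throughput preserved).
W₁ = 1/(μ₁−λ) = 1/(15.53−8.86) = 0.14993 hr
W₂ = 1/(μ₂−λ) = 1/(21.9−8.86) = 0.07669 hr
W_total = W₁ + W₂ = 0.14993 + 0.07669 = 0.22661 hr

Final: 0.22661 hr


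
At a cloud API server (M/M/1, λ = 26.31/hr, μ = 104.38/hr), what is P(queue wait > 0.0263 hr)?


ρ = 26.31/104.38 = 0.2521
P(Wq > t) = ρ·e^{−(μ−λ)t} = 0.2521·e^{−2.0532}
= 0.2521·0.128318 = 0.032344

Final: 0.032344


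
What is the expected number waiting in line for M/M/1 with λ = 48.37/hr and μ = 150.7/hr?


ρ = 48.37/150.7 = 0.3210
Lq = ρ²/(1−ρ) = 0.1030/0.6790 = 0.1517

Final: 0.1517


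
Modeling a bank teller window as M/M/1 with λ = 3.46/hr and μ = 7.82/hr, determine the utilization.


ρ = λ/μ = 3.46/7.82 = 0.4425

Final: 0.4425


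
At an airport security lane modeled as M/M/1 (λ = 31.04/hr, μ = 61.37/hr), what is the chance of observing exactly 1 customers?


ρ = 31.04/61.37 = 0.5058
P_n = (1−ρ)·ρ^n = (1 − 0.5058)·0.5058^1 = 0.4942·0.505785 = 0.249967

Final: 0.249967


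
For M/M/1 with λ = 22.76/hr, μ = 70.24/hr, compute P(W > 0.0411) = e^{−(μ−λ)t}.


W ~ Exponential(μ−λ) for M/M/1.
μ − λ = 70.24 − 22.76 = 47.4800
P(W > t) = e^{−(μ−λ)t} = e^{−1.9514} = 0.142071

Final: 0.142071


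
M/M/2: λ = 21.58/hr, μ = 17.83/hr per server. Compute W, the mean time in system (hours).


a = 1.2103; ρ = 0.6052; P₀ = 0.245982
Lq = P₀·a^c·ρ/(c!(1−ρ)²) = 0.69936
Wq = Lq/λ = 0.69936/21.58 = 0.03241 hr
W = Wq + 1/μ = 0.03241 + 0.05609 = 0.08849 hr

Final: 0.08849 hr


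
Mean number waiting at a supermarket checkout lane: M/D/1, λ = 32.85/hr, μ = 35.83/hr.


ρ = 32.85/35.83 = 0.9168
M/D/1: Lq = ρ²/(2(1−ρ)) = 0.8406/(2·0.08317) = 5.05333

Final: 5.05333


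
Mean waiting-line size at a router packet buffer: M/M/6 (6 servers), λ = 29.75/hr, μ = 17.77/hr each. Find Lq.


a = λ/μ = 1.6742; ρ = a/6 = 0.2790
P₀ = 0.187371
Lq = P₀·a^c·ρ / (c!·(1−ρ)²) = 0.187371·22.01898·0.2790/(720·0.51980)
= 0.003076

Final: 0.003076


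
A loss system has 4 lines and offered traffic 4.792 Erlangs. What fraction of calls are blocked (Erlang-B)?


B(c,a) = (a^c/c!) / Σ_{k=0}^{c} a^k/k!
a^4/4! = 21.971312
Σ terms (k=0..4): 1.00000 + 4.79200 + 11.48163 + 18.33999 + 21.97131 = 57.584938
B = 21.971312/57.584938 = 0.381546

Final: 0.381546


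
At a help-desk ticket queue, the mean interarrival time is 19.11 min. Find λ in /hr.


λ = 1/(interarrival time) in consistent units.
1 hour = 60 min, so λ = 60/19.11 = 3.1397 per hour

Final: 3.1397 /hr


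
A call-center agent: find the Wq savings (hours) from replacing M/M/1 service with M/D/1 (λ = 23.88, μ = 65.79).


ρ = 23.88/65.79 = 0.3630
Wq(M/M/1) = ρ/(μ−λ) = 0.3630/41.91 = 0.008661 hr
Wq(M/D/1) = ρ/(2(μ−λ)) = 0.004330 hr
Savings = 0.008661 − 0.004330 = 0.004330 hr

Final: 0.004330 hr


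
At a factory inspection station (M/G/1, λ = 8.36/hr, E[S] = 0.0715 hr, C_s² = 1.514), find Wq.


ρ = λ·E[S] = 8.36·0.0715 = 0.5977
E[S²] = E[S]²(1+C_s²) = 0.0715²·(1+1.514) = 0.012852
Wq = λ·E[S²]/(2(1−ρ)) = 8.36·0.012852/(2·0.4023) = 0.13355 hr

Final: 0.13355 hr


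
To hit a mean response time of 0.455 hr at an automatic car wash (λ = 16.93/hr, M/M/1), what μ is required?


W = 1/(μ−λ) ⇒ μ − λ = 1/W = 1/0.455 = 2.1978
μ = λ + 1/W = 16.93 + 2.1978 = 19.1278 per hr

Final: 19.1278 /hr


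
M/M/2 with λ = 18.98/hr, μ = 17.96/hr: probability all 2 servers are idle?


a = λ/μ = 18.98/17.96 = 1.0568; ρ = a/c = 0.5284
Σ_{k=0}^{1} a^k/k! (terms k=0..1) = 1.00000 + 1.05679 = 2.05679
Tail: a^2/(2!(1−ρ)) = 1.11681/(2·0.4716) = 1.18406
P₀ = 1/(2.05679 + 1.18406) = 1/3.24085 = 0.308561

Final: 0.308561


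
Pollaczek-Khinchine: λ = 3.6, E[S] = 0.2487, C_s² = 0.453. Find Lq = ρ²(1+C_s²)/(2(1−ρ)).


ρ = λ·E[S] = 3.6·0.2487 = 0.8953
Lq = ρ²(1+C_s²)/(2(1−ρ)) = 0.8016·(1+0.453)/(2·0.1047)
= 0.8016·1.4530/0.2094 = 5.56325

Final: 5.56325


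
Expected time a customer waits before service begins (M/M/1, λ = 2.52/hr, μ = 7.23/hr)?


ρ = 2.52/7.23 = 0.3485
Wq = ρ/(μ−λ) = 0.3485/(7.23 − 2.52) = 0.3485/4.71 = 0.07400 hr

Final: 0.07400 hr


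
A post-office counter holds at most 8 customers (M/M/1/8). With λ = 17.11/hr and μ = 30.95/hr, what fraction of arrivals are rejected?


ρ = λ/μ = 17.11/30.95 = 0.5528
P_K = (1−ρ)ρ^K/(1−ρ^(K+1)) = (0.4472·0.008724)/(1 − 0.004823)
= 0.003901/0.995177 = 0.003920

Final: 0.003920


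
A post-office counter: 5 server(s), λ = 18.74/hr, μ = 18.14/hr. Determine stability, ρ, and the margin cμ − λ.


Total capacity cμ = 5·18.14 = 90.70/hr
ρ = λ/(cμ) = 18.74/90.70 = 0.2066
Stable ⇔ ρ < 1: YES
Spare capacity = cμ − λ = 90.70 − 18.74 = 71.96/hr

Final: ρ = 0.2066; stable; margin = 71.96/hr


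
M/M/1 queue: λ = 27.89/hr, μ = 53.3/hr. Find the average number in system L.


ρ = λ/μ = 27.89/53.3 = 0.5233
L = ρ/(1−ρ) = 0.5233/(1 − 0.5233) = 0.5233/0.4767 = 1.0976

Final: 1.0976


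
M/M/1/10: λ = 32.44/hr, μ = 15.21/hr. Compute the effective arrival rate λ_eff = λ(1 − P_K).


ρ = 2.1328; P_K = (1−ρ)ρ^10/(1−ρ^11) = 0.531262
λ_eff = λ(1 − P_K) = 32.44·(1 − 0.531262) = 32.44·0.468738 = 15.2059 /hr

Final: 15.2059 /hr


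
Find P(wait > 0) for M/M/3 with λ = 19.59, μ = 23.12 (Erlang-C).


a = λ/μ = 0.8473; ρ = a/3 = 0.2824
P₀ = 0.425969 (from M/M/c formula)
C(c,a) = [a^c/(c!(1−ρ))]·P₀ = [0.60833/(6·0.7176)]·0.425969
= 0.14130·0.425969 = 0.060188

Final: 0.060188


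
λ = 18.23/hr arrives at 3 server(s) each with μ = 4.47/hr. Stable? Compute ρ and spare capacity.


Total capacity cμ = 3·4.47 = 13.41/hr
ρ = λ/(cμ) = 18.23/13.41 = 1.3594
Stable ⇔ ρ < 1: NO
Spare capacity = cμ − λ = 13.41 − 18.23 = -4.82/hr

Final: ρ = 1.3594; unstable; margin = -4.82/hr


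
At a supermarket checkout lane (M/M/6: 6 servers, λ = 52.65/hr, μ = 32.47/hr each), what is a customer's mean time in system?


a = 1.6215; ρ = 0.2702; P₀ = 0.197522
Lq = P₀·a^c·ρ/(c!(1−ρ)²) = 0.002530
Wq = Lq/λ = 0.002530/52.65 = 0.00004806 hr
W = Wq + 1/μ = 0.00004806 + 0.03080 = 0.03085 hr

Final: 0.03085 hr


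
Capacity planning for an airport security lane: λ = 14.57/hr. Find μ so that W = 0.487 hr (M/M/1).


W = 1/(μ−λ) ⇒ μ − λ = 1/W = 1/0.487 = 2.0534
μ = λ + 1/W = 14.57 + 2.0534 = 16.6234 per hr

Final: 16.6234 /hr


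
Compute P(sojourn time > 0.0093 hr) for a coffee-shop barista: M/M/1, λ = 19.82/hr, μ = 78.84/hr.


W ~ Exponential(μ−λ) for M/M/1.
μ − λ = 78.84 − 19.82 = 59.0200
P(W > t) = e^{−(μ−λ)t} = e^{−0.5489} = 0.577593

Final: 0.577593


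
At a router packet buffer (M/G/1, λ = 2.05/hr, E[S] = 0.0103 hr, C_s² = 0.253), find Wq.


ρ = λ·E[S] = 2.05·0.0103 = 0.02111
E[S²] = E[S]²(1+C_s²) = 0.0103²·(1+0.253) = 0.0001329
Wq = λ·E[S²]/(2(1−ρ)) = 2.05·0.0001329/(2·0.9789) = 0.0001392 hr

Final: 0.0001392 hr


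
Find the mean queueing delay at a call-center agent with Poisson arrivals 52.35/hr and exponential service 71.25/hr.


ρ = 52.35/71.25 = 0.7347
Wq = ρ/(μ−λ) = 0.7347/(71.25 − 52.35) = 0.7347/18.90 = 0.03887 hr

Final: 0.03887 hr


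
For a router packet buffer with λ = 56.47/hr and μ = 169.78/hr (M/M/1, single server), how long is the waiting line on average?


ρ = 56.47/169.78 = 0.3326
Lq = ρ²/(1−ρ) = 0.1106/0.6674 = 0.1658

Final: 0.1658


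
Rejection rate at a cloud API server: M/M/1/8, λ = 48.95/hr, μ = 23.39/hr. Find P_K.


ρ = λ/μ = 48.95/23.39 = 2.0928
P_K = (1−ρ)ρ^K/(1−ρ^(K+1)) = (-1.0928·367.942364)/(1 − 770.020467)
= -402.078103/-769.020467 = 0.522844

Final: 0.522844


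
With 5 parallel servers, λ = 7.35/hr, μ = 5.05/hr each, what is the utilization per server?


ρ = λ/(cμ) = 7.35/(5·5.05) = 7.35/25.25 = 0.2911

Final: 0.2911


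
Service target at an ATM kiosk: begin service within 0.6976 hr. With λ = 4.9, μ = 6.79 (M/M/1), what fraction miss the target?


ρ = 4.9/6.79 = 0.7216
P(Wq > t) = ρ·e^{−(μ−λ)t} = 0.7216·e^{−1.3185}
= 0.7216·0.267546 = 0.193074

Final: 0.193074


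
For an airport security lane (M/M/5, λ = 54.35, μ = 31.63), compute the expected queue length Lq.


a = λ/μ = 1.7183; ρ = a/5 = 0.3437
P₀ = 0.178776
Lq = P₀·a^c·ρ / (c!·(1−ρ)²) = 0.178776·14.97965·0.3437/(120·0.43078)
= 0.01780

Final: 0.01780


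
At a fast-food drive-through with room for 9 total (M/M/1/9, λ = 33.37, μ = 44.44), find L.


ρ = 33.37/44.44 = 0.7509
L = ρ[1 − (K+1)ρ^K + Kρ^(K+1)] / [(1−ρ)(1−ρ^(K+1))]
Numerator: 0.7509·(1 − 10·0.075900 + 9·0.056993) = 0.566135
Denominator: (0.2491)·(0.943007) = 0.234903
L = 0.566135/0.234903 = 2.4101

Final: 2.4101


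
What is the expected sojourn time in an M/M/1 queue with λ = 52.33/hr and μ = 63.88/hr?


W = 1/(μ−λ) = 1/(63.88 − 52.33) = 1/11.55 = 0.08658 hr

Final: 0.08658 hr


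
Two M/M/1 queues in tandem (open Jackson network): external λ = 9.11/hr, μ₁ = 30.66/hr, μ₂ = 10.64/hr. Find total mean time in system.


Each node sees arrival rate λ = 9.11/hr (tandem ⇒ throughput preserved).
W₁ = 1/(μ₁−λ) = 1/(30.66−9.11) = 0.04640 hr
W₂ = 1/(μ₂−λ) = 1/(10.64−9.11) = 0.65359 hr
W_total = W₁ + W₂ = 0.04640 + 0.65359 = 0.70000 hr

Final: 0.70000 hr


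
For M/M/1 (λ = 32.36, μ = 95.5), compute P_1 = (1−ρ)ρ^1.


ρ = 32.36/95.5 = 0.3388
P_n = (1−ρ)·ρ^n = (1 − 0.3388)·0.3388^1 = 0.6612·0.338848 = 0.224030

Final: 0.224030


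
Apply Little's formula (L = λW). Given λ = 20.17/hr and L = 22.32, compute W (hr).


W = L/λ = 22.32/20.17 = 1.1066 hr

Final: 1.1066 hr


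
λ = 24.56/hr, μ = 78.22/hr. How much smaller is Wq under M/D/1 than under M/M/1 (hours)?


ρ = 24.56/78.22 = 0.3140
Wq(M/M/1) = ρ/(μ−λ) = 0.3140/53.66 = 0.005851 hr
Wq(M/D/1) = ρ/(2(μ−λ)) = 0.002926 hr
Savings = 0.005851 − 0.002926 = 0.002926 hr

Final: 0.002926 hr


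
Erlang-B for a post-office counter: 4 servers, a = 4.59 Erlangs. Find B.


B(c,a) = (a^c/c!) / Σ_{k=0}^{c} a^k/k!
a^4/4! = 18.494368
Σ terms (k=0..4): 1.00000 + 4.59000 + 10.53405 + 16.11710 + 18.49437 = 50.735515
B = 18.494368/50.735515 = 0.364525

Final: 0.364525


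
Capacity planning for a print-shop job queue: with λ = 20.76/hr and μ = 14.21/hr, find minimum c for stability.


Stability requires cμ > λ ⇔ c > λ/μ.
λ/μ = 20.76/14.21 = 1.4609
Minimum integer c = ⌊1.4609⌋ + 1 = 2
Check: 2·14.21 = 28.42 > 20.76, while 1·14.21 = 14.21 ≤ 20.76

Final: 2 servers


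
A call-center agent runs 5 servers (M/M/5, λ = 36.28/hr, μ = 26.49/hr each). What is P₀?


a = λ/μ = 36.28/26.49 = 1.3696; ρ = a/c = 0.2739
Σ_{k=0}^{4} a^k/k! (terms k=0..4) = 1.00000 + 1.36957 + 0.93787 + 0.42816 + 0.14660 = 3.88220
Tail: a^5/(5!(1−ρ)) = 4.81866/(120·0.7261) = 0.05530
P₀ = 1/(3.88220 + 0.05530) = 1/3.93750 = 0.253968

Final: 0.253968


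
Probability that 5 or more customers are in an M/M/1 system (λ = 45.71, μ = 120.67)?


ρ = 45.71/120.67 = 0.3788
P(N ≥ n) = ρ^n = 0.3788^5 = 0.007799

Final: 0.007799


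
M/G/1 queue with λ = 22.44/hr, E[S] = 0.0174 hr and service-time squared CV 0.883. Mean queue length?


ρ = λ·E[S] = 22.44·0.0174 = 0.3905
Lq = ρ²(1+C_s²)/(2(1−ρ)) = 0.1525·(1+0.883)/(2·0.6095)
= 0.1525·1.8830/1.2191 = 0.23548

Final: 0.23548


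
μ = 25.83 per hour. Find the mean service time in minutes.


Mean service time = 1/μ = 1/25.83 hour = 0.03871 hour
In minutes: 0.03871 × 60 = 2.3229 min

Final: 2.3229 min


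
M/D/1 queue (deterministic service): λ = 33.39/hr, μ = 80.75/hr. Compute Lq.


ρ = 33.39/80.75 = 0.4135
M/D/1: Lq = ρ²/(2(1−ρ)) = 0.1710/(2·0.5865) = 0.14576

Final: 0.14576


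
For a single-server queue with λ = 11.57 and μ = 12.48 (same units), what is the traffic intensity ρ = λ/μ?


ρ = λ/μ = 11.57/12.48 = 0.9271

Final: 0.9271


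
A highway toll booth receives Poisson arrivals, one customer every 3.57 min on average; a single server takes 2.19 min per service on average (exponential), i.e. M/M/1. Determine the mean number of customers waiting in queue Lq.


λ = 60/3.57 = 16.8067 /hr
μ = 60/2.19 = 27.3973 /hr
ρ = λ/μ = 16.8067/27.3973 = 0.6134
Lq = ρ²/(1−ρ) = 0.3763/0.3866 = 0.9735

Final: 0.9735


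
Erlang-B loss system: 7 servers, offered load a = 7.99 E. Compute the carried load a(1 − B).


B(7,7.99) = 0.307600 (Erlang-B)
Carried load = a(1 − B) = 7.99·(1 − 0.307600) = 7.99·0.692400 = 5.5323 E

Final: 5.5323 Erlangs


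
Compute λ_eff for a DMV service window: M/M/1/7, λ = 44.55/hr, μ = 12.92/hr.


ρ = 3.4481; P_K = (1−ρ)ρ^7/(1−ρ^8) = 0.710024
λ_eff = λ(1 − P_K) = 44.55·(1 − 0.710024) = 44.55·0.289976 = 12.9184 /hr

Final: 12.9184 /hr


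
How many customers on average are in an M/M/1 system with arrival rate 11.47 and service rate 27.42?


ρ = λ/μ = 11.47/27.42 = 0.4183
L = ρ/(1−ρ) = 0.4183/(1 − 0.4183) = 0.4183/0.5817 = 0.7191

Final: 0.7191


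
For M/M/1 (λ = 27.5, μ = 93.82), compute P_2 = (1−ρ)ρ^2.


ρ = 27.5/93.82 = 0.2931
P_n = (1−ρ)·ρ^n = (1 − 0.2931)·0.2931^2 = 0.7069·0.085916 = 0.060733

Final: 0.060733


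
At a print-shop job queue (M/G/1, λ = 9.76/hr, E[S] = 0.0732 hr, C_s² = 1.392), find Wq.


ρ = λ·E[S] = 9.76·0.0732 = 0.7144
E[S²] = E[S]²(1+C_s²) = 0.0732²·(1+1.392) = 0.012817
Wq = λ·E[S²]/(2(1−ρ)) = 9.76·0.012817/(2·0.2856) = 0.21902 hr

Final: 0.21902 hr


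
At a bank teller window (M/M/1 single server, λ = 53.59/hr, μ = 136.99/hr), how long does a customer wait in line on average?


ρ = 53.59/136.99 = 0.3912
Wq = ρ/(μ−λ) = 0.3912/(136.99 − 53.59) = 0.3912/83.40 = 0.004691 hr

Final: 0.004691 hr


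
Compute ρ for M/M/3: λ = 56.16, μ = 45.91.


ρ = λ/(cμ) = 56.16/(3·45.91) = 56.16/137.73 = 0.4078

Final: 0.4078


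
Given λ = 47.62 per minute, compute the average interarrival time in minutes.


Mean interarrival time = 1/λ = 1/47.62 minute = 0.02100 minute
In minutes: 0.02100 × 1 = 0.02100 min

Final: 0.02100 min


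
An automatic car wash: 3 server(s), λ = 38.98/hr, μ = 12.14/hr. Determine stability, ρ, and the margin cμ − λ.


Total capacity cμ = 3·12.14 = 36.42/hr
ρ = λ/(cμ) = 38.98/36.42 = 1.0703
Stable ⇔ ρ < 1: NO
Spare capacity = cμ − λ = 36.42 − 38.98 = -2.56/hr

Final: ρ = 1.0703; unstable; margin = -2.56/hr


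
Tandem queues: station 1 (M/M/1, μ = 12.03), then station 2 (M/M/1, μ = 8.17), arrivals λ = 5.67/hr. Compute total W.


Each node sees arrival rate λ = 5.67/hr (tandem ⇒ throughput preserved).
W₁ = 1/(μ₁−λ) = 1/(12.03−5.67) = 0.15723 hr
W₂ = 1/(μ₂−λ) = 1/(8.17−5.67) = 0.40000 hr
W_total = W₁ + W₂ = 0.15723 + 0.40000 = 0.55723 hr

Final: 0.55723 hr


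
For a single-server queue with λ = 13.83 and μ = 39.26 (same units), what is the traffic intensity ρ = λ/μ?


ρ = λ/μ = 13.83/39.26 = 0.3523

Final: 0.3523


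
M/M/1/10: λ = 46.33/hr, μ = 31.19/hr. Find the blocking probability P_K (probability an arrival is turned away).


ρ = λ/μ = 46.33/31.19 = 1.4854
P_K = (1−ρ)ρ^K/(1−ρ^(K+1)) = (-0.4854·52.296094)/(1 − 77.681245)
= -25.385151/-76.681245 = 0.331048

Final: 0.331048


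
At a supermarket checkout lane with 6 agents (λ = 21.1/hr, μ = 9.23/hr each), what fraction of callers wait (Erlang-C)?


a = λ/μ = 2.2860; ρ = a/6 = 0.3810
P₀ = 0.101333 (from M/M/c formula)
C(c,a) = [a^c/(c!(1−ρ))]·P₀ = [142.71990/(720·0.6190)]·0.101333
= 0.32023·0.101333 = 0.032450

Final: 0.032450


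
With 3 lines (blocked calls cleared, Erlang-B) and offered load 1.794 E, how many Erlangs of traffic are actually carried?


B(3,1.794) = 0.179351 (Erlang-B)
Carried load = a(1 − B) = 1.794·(1 − 0.179351) = 1.794·0.820649 = 1.4722 E

Final: 1.4722 Erlangs


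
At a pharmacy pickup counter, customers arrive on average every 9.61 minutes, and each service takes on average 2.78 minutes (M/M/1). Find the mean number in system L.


λ = 60/9.61 = 6.2435 /hr
μ = 60/2.78 = 21.5827 /hr
ρ = λ/μ = 6.2435/21.5827 = 0.2893
L = ρ/(1−ρ) = 0.2893/0.7107 = 0.4070

Final: 0.4070


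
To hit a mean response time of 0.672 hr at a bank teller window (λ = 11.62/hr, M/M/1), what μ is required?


W = 1/(μ−λ) ⇒ μ − λ = 1/W = 1/0.672 = 1.4881
μ = λ + 1/W = 11.62 + 1.4881 = 13.1081 per hr

Final: 13.1081 /hr


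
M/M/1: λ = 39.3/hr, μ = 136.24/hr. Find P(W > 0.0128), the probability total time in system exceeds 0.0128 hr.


W ~ Exponential(μ−λ) for M/M/1.
μ − λ = 136.24 − 39.3 = 96.9400
P(W > t) = e^{−(μ−λ)t} = e^{−1.2408} = 0.289144

Final: 0.289144


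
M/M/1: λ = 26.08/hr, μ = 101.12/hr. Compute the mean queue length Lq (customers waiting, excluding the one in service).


ρ = 26.08/101.12 = 0.2579
Lq = ρ²/(1−ρ) = 0.06652/0.7421 = 0.08964

Final: 0.08964


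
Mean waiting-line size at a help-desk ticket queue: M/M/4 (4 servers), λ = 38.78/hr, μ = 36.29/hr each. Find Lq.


a = λ/μ = 1.0686; ρ = a/4 = 0.2672
P₀ = 0.342806
Lq = P₀·a^c·ρ / (c!·(1−ρ)²) = 0.342806·1.30402·0.2672/(24·0.53706)
= 0.009265

Final: 0.009265


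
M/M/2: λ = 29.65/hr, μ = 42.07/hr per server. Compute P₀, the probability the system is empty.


a = λ/μ = 29.65/42.07 = 0.7048; ρ = a/c = 0.3524
Σ_{k=0}^{1} a^k/k! (terms k=0..1) = 1.00000 + 0.70478 = 1.70478
Tail: a^2/(2!(1−ρ)) = 0.49671/(2·0.6476) = 0.38350
P₀ = 1/(1.70478 + 0.38350) = 1/2.08827 = 0.478865

Final: 0.478865


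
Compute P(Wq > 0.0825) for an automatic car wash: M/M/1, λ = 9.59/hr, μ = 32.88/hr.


ρ = 9.59/32.88 = 0.2917
P(Wq > t) = ρ·e^{−(μ−λ)t} = 0.2917·e^{−1.9214}
= 0.2917·0.146398 = 0.042699

Final: 0.042699


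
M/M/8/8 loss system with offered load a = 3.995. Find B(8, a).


B(c,a) = (a^c/c!) / Σ_{k=0}^{c} a^k/k!
a^8/8! = 1.609214
Σ terms (k=0..8): 1.00000 + 3.99500 + 7.98001 + 10.62672 + 10.61343 + 8.48013 + 5.64636 + 3.22246 + 1.60921 = 53.173320
B = 1.609214/53.173320 = 0.030264

Final: 0.030264


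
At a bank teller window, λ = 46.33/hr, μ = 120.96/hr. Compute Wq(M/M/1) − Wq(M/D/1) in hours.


ρ = 46.33/120.96 = 0.3830
Wq(M/M/1) = ρ/(μ−λ) = 0.3830/74.63 = 0.005132 hr
Wq(M/D/1) = ρ/(2(μ−λ)) = 0.002566 hr
Savings = 0.005132 − 0.002566 = 0.002566 hr

Final: 0.002566 hr


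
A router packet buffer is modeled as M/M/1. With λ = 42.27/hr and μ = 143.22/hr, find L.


ρ = λ/μ = 42.27/143.22 = 0.2951
L = ρ/(1−ρ) = 0.2951/(1 − 0.2951) = 0.2951/0.7049 = 0.4187

Final: 0.4187


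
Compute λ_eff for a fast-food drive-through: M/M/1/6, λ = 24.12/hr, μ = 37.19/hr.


ρ = 0.6486; P_K = (1−ρ)ρ^6/(1−ρ^7) = 0.027482
λ_eff = λ(1 − P_K) = 24.12·(1 − 0.027482) = 24.12·0.972518 = 23.4571 /hr

Final: 23.4571 /hr


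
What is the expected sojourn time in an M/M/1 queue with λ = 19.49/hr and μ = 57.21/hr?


W = 1/(μ−λ) = 1/(57.21 − 19.49) = 1/37.72 = 0.02651 hr

Final: 0.02651 hr


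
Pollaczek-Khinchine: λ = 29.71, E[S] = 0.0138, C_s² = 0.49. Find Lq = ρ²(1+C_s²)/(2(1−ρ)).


ρ = λ·E[S] = 29.71·0.0138 = 0.4100
Lq = ρ²(1+C_s²)/(2(1−ρ)) = 0.1681·(1+0.49)/(2·0.5900)
= 0.1681·1.4900/1.1800 = 0.21226

Final: 0.21226


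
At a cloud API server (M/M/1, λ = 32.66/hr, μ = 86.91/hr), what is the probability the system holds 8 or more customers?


ρ = 32.66/86.91 = 0.3758
P(N ≥ n) = ρ^n = 0.3758^8 = 0.0003977

Final: 0.0003977


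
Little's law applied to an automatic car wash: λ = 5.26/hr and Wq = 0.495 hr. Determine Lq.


Lq = λWq = 5.26·0.495 = 2.6037

Final: 2.6037


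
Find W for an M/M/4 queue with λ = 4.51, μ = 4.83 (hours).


a = 0.9337; ρ = 0.2334; P₀ = 0.392666
Lq = P₀·a^c·ρ/(c!(1−ρ)²) = 0.004941
Wq = Lq/λ = 0.004941/4.51 = 0.001096 hr
W = Wq + 1/μ = 0.001096 + 0.20704 = 0.20813 hr

Final: 0.20813 hr


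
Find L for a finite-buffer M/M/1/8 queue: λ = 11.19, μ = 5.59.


ρ = 11.19/5.59 = 2.0018
L = ρ[1 − (K+1)ρ^K + Kρ^(K+1)] / [(1−ρ)(1−ρ^(K+1))]
Numerator: 2.0018·(1 − 9·257.837588 + 8·516.136423) = 3622.343318
Denominator: (-1.0018)·(-515.136423) = 516.057955
L = 3622.343318/516.057955 = 7.0193

Final: 7.0193


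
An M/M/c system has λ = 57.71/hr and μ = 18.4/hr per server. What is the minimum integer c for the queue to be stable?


Stability requires cμ > λ ⇔ c > λ/μ.
λ/μ = 57.71/18.4 = 3.1364
Minimum integer c = ⌊3.1364⌋ + 1 = 4
Check: 4·18.4 = 73.60 > 57.71, while 3·18.4 = 55.20 ≤ 57.71

Final: 4 servers


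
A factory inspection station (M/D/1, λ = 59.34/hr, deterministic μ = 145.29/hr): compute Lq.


ρ = 59.34/145.29 = 0.4084
M/D/1: Lq = ρ²/(2(1−ρ)) = 0.1668/(2·0.5916) = 0.14099

Final: 0.14099


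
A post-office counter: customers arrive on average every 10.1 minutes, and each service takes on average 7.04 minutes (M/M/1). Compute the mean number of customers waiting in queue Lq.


λ = 60/10.1 = 5.9406 /hr
μ = 60/7.04 = 8.5227 /hr
ρ = λ/μ = 5.9406/8.5227 = 0.6970
Lq = ρ²/(1−ρ) = 0.4859/0.3030 = 1.6036

Final: 1.6036


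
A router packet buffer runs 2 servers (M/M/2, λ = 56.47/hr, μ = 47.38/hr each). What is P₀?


a = λ/μ = 56.47/47.38 = 1.1919; ρ = a/c = 0.5959
Σ_{k=0}^{1} a^k/k! (terms k=0..1) = 1.00000 + 1.19185 = 2.19185
Tail: a^2/(2!(1−ρ)) = 1.42051/(2·0.4041) = 1.75774
P₀ = 1/(2.19185 + 1.75774) = 1/3.94960 = 0.253191

Final: 0.253191


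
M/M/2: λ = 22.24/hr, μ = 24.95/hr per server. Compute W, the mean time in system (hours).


a = 0.8914; ρ = 0.4457; P₀ = 0.383421
Lq = P₀·a^c·ρ/(c!(1−ρ)²) = 0.22096
Wq = Lq/λ = 0.22096/22.24 = 0.009935 hr
W = Wq + 1/μ = 0.009935 + 0.04008 = 0.05002 hr

Final: 0.05002 hr


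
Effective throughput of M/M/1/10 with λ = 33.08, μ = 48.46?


ρ = 0.6826; P_K = (1−ρ)ρ^10/(1−ρ^11) = 0.007079
λ_eff = λ(1 − P_K) = 33.08·(1 − 0.007079) = 33.08·0.992921 = 32.8458 /hr

Final: 32.8458 /hr


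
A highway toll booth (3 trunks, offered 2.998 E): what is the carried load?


B(3,2.998) = 0.345914 (Erlang-B)
Carried load = a(1 − B) = 2.998·(1 − 0.345914) = 2.998·0.654086 = 1.9609 E

Final: 1.9609 Erlangs


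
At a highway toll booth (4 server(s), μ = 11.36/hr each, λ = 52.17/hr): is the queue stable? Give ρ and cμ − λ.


Total capacity cμ = 4·11.36 = 45.44/hr
ρ = λ/(cμ) = 52.17/45.44 = 1.1481
Stable ⇔ ρ < 1: NO
Spare capacity = cμ − λ = 45.44 − 52.17 = -6.73/hr

Final: ρ = 1.1481; unstable; margin = -6.73/hr


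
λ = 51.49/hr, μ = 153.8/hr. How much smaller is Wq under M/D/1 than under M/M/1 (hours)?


ρ = 51.49/153.8 = 0.3348
Wq(M/M/1) = ρ/(μ−λ) = 0.3348/102.31 = 0.003272 hr
Wq(M/D/1) = ρ/(2(μ−λ)) = 0.001636 hr
Savings = 0.003272 − 0.001636 = 0.001636 hr

Final: 0.001636 hr


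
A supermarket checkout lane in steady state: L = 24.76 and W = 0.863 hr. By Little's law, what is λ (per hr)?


λ = L/W = 24.76/0.863 = 28.6906 /hr

Final: 28.6906 /hr


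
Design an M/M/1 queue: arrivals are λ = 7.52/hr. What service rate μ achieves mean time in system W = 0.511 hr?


W = 1/(μ−λ) ⇒ μ − λ = 1/W = 1/0.511 = 1.9569
μ = λ + 1/W = 7.52 + 1.9569 = 9.4769 per hr

Final: 9.4769 /hr


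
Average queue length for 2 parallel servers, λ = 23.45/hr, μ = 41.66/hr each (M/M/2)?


a = λ/μ = 0.5629; ρ = a/2 = 0.2814
P₀ = 0.560738
Lq = P₀·a^c·ρ / (c!·(1−ρ)²) = 0.560738·0.31685·0.2814/(2·0.51632)
= 0.04842

Final: 0.04842


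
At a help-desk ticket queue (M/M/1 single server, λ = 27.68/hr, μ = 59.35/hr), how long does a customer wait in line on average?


ρ = 27.68/59.35 = 0.4664
Wq = ρ/(μ−λ) = 0.4664/(59.35 − 27.68) = 0.4664/31.67 = 0.01473 hr

Final: 0.01473 hr


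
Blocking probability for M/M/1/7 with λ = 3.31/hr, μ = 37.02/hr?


ρ = λ/μ = 3.31/37.02 = 0.08941
P_K = (1−ρ)ρ^K/(1−ρ^(K+1)) = (0.9106·0.00000004568)/(1 − 0.000000004084)
= 0.00000004160/1.000000 = 0.00000004160

Final: 0.00000004160


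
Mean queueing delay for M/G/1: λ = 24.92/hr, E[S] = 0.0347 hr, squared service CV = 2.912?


ρ = λ·E[S] = 24.92·0.0347 = 0.8647
E[S²] = E[S]²(1+C_s²) = 0.0347²·(1+2.912) = 0.004710
Wq = λ·E[S²]/(2(1−ρ)) = 24.92·0.004710/(2·0.1353) = 0.43387 hr

Final: 0.43387 hr


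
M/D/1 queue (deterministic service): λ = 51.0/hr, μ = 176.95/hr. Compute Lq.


ρ = 51.0/176.95 = 0.2882
M/D/1: Lq = ρ²/(2(1−ρ)) = 0.08307/(2·0.7118) = 0.05835

Final: 0.05835


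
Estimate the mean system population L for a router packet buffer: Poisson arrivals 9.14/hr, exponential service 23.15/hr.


ρ = λ/μ = 9.14/23.15 = 0.3948
L = ρ/(1−ρ) = 0.3948/(1 − 0.3948) = 0.3948/0.6052 = 0.6524

Final: 0.6524


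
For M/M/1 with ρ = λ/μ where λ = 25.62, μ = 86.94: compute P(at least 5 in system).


ρ = 25.62/86.94 = 0.2947
P(N ≥ n) = ρ^n = 0.2947^5 = 0.002222

Final: 0.002222


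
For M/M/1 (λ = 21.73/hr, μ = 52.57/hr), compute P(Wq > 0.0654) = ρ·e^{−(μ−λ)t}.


ρ = 21.73/52.57 = 0.4134
P(Wq > t) = ρ·e^{−(μ−λ)t} = 0.4134·e^{−2.0169}
= 0.4134·0.133063 = 0.055002

Final: 0.055002


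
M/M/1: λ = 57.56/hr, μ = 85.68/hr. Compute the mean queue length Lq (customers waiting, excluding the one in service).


ρ = 57.56/85.68 = 0.6718
Lq = ρ²/(1−ρ) = 0.4513/0.3282 = 1.3751

Final: 1.3751


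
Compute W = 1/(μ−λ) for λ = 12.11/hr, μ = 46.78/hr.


W = 1/(μ−λ) = 1/(46.78 − 12.11) = 1/34.67 = 0.02884 hr

Final: 0.02884 hr


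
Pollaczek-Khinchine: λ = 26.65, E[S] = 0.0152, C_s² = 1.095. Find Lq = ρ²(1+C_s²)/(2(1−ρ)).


ρ = λ·E[S] = 26.65·0.0152 = 0.4051
Lq = ρ²(1+C_s²)/(2(1−ρ)) = 0.1641·(1+1.095)/(2·0.5949)
= 0.1641·2.0950/1.1898 = 0.28892

Final: 0.28892


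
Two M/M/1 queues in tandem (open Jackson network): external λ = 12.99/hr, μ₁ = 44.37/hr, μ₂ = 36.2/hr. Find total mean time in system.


Each node sees arrival rate λ = 12.99/hr (tandem ⇒ throughput preserved).
W₁ = 1/(μ₁−λ) = 1/(44.37−12.99) = 0.03187 hr
W₂ = 1/(μ₂−λ) = 1/(36.2−12.99) = 0.04308 hr
W_total = W₁ + W₂ = 0.03187 + 0.04308 = 0.07495 hr

Final: 0.07495 hr


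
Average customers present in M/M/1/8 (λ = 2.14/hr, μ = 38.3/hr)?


ρ = 2.14/38.3 = 0.05587
L = ρ[1 − (K+1)ρ^K + Kρ^(K+1)] / [(1−ρ)(1−ρ^(K+1))]
Numerator: 0.05587·(1 − 9·9.500e-11 + 8·5.308e-12) = 0.055875
Denominator: (0.9441)·(1.000000) = 0.944125
L = 0.055875/0.944125 = 0.05918

Final: 0.05918


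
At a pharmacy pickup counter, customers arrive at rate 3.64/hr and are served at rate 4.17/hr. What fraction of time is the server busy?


ρ = λ/μ = 3.64/4.17 = 0.8729

Final: 0.8729


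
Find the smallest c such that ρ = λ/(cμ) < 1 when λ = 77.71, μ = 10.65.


Stability requires cμ > λ ⇔ c > λ/μ.
λ/μ = 77.71/10.65 = 7.2967
Minimum integer c = ⌊7.2967⌋ + 1 = 8
Check: 8·10.65 = 85.20 > 77.71, while 7·10.65 = 74.55 ≤ 77.71

Final: 8 servers


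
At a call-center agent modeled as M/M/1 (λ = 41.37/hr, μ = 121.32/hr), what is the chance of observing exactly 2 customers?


ρ = 41.37/121.32 = 0.3410
P_n = (1−ρ)·ρ^n = (1 − 0.3410)·0.3410^2 = 0.6590·0.116280 = 0.076629

Final: 0.076629


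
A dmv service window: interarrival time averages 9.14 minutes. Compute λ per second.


λ = 1/(interarrival time) in consistent units.
1 second = 0.0166667 min, so λ = 0.0166667/9.14 = 0.001823 per second

Final: 0.001823 /sec


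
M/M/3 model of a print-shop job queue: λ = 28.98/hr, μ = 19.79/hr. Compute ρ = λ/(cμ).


ρ = λ/(cμ) = 28.98/(3·19.79) = 28.98/59.37 = 0.4881

Final: 0.4881


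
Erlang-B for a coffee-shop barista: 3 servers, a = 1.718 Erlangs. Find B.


B(c,a) = (a^c/c!) / Σ_{k=0}^{c} a^k/k!
a^3/3! = 0.845120
Σ terms (k=0..3): 1.00000 + 1.71800 + 1.47576 + 0.84512 = 5.038882
B = 0.845120/5.038882 = 0.167720

Final: 0.167720


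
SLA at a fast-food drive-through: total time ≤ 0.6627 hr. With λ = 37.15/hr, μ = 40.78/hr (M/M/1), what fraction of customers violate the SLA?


W ~ Exponential(μ−λ) for M/M/1.
μ − λ = 40.78 − 37.15 = 3.6300
P(W > t) = e^{−(μ−λ)t} = e^{−2.4056} = 0.090211

Final: 0.090211


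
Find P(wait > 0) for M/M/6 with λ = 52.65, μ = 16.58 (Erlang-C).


a = λ/μ = 3.1755; ρ = a/6 = 0.5293
P₀ = 0.040804 (from M/M/c formula)
C(c,a) = [a^c/(c!(1−ρ))]·P₀ = [1025.37588/(720·0.4707)]·0.040804
= 3.02526·0.040804 = 0.123443

Final: 0.123443


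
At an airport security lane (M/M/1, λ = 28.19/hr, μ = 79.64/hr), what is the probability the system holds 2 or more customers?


ρ = 28.19/79.64 = 0.3540
P(N ≥ n) = ρ^n = 0.3540^2 = 0.125293

Final: 0.125293


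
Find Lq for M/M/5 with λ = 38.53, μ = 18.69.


a = λ/μ = 2.0615; ρ = a/5 = 0.4123
P₀ = 0.126147
Lq = P₀·a^c·ρ / (c!·(1−ρ)²) = 0.126147·37.23476·0.4123/(120·0.34538)
= 0.04673

Final: 0.04673


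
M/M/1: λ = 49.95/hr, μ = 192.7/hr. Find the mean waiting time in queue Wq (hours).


ρ = 49.95/192.7 = 0.2592
Wq = ρ/(μ−λ) = 0.2592/(192.7 − 49.95) = 0.2592/142.75 = 0.001816 hr

Final: 0.001816 hr


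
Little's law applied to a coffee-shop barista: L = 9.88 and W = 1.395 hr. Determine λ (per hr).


λ = L/W = 9.88/1.395 = 7.0824 /hr

Final: 7.0824 /hr


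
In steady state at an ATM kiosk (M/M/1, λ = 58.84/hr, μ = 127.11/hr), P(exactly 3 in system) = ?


ρ = 58.84/127.11 = 0.4629
P_n = (1−ρ)·ρ^n = (1 − 0.4629)·0.4629^3 = 0.5371·0.099192 = 0.053276

Final: 0.053276


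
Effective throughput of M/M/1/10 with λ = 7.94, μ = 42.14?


ρ = 0.1884; P_K = (1−ρ)ρ^10/(1−ρ^11) = 0.00000004577
λ_eff = λ(1 − P_K) = 7.94·(1 − 0.00000004577) = 7.94·1.000000 = 7.9400 /hr

Final: 7.9400 /hr


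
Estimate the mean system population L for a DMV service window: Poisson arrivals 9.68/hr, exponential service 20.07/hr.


ρ = λ/μ = 9.68/20.07 = 0.4823
L = ρ/(1−ρ) = 0.4823/(1 − 0.4823) = 0.4823/0.5177 = 0.9317

Final: 0.9317


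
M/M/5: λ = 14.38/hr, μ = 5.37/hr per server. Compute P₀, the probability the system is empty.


a = λ/μ = 14.38/5.37 = 2.6778; ρ = a/c = 0.5356
Σ_{k=0}^{4} a^k/k! (terms k=0..4) = 1.00000 + 2.67784 + 3.58541 + 3.20039 + 2.14253 = 12.60617
Tail: a^5/(5!(1−ρ)) = 137.69653/(120·0.4644) = 2.47070
P₀ = 1/(12.60617 + 2.47070) = 1/15.07687 = 0.066327

Final: 0.066327


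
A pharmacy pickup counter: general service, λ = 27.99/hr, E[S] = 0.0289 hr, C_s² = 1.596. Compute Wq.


ρ = λ·E[S] = 27.99·0.0289 = 0.8089
E[S²] = E[S]²(1+C_s²) = 0.0289²·(1+1.596) = 0.002168
Wq = λ·E[S²]/(2(1−ρ)) = 27.99·0.002168/(2·0.1911) = 0.15880 hr

Final: 0.15880 hr


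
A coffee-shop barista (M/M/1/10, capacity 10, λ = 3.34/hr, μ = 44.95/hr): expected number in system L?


ρ = 3.34/44.95 = 0.07430
L = ρ[1 − (K+1)ρ^K + Kρ^(K+1)] / [(1−ρ)(1−ρ^(K+1))]
Numerator: 0.07430·(1 − 11·5.131e-12 + 10·3.812e-13) = 0.074305
Denominator: (0.9257)·(1.000000) = 0.925695
L = 0.074305/0.925695 = 0.08027

Final: 0.08027


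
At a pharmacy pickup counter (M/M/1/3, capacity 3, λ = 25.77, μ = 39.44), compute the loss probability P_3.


ρ = λ/μ = 25.77/39.44 = 0.6534
P_K = (1−ρ)ρ^K/(1−ρ^(K+1)) = (0.3466·0.278954)/(1 − 0.182268)
= 0.096686/0.817732 = 0.118237

Final: 0.118237


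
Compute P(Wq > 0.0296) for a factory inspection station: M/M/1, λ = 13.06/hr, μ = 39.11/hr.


ρ = 13.06/39.11 = 0.3339
P(Wq > t) = ρ·e^{−(μ−λ)t} = 0.3339·e^{−0.7711}
= 0.3339·0.462513 = 0.154447

Final: 0.154447


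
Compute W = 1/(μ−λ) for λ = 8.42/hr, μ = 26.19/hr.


W = 1/(μ−λ) = 1/(26.19 − 8.42) = 1/17.77 = 0.05627 hr

Final: 0.05627 hr


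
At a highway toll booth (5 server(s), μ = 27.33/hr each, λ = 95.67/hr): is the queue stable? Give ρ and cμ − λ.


Total capacity cμ = 5·27.33 = 136.65/hr
ρ = λ/(cμ) = 95.67/136.65 = 0.7001
Stable ⇔ ρ < 1: YES
Spare capacity = cμ − λ = 136.65 − 95.67 = 40.98/hr

Final: ρ = 0.7001; stable; margin = 40.98/hr


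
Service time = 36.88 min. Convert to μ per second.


μ = 1/(service time) in consistent units.
1 second = 0.0166667 min, so μ = 0.0166667/36.88 = 0.0004519 per second

Final: 0.0004519 /sec


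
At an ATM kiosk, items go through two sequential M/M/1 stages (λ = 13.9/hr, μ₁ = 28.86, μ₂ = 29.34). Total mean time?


Each node sees arrival rate λ = 13.9/hr (tandem ⇒ throughput preserved).
W₁ = 1/(μ₁−λ) = 1/(28.86−13.9) = 0.06684 hr
W₂ = 1/(μ₂−λ) = 1/(29.34−13.9) = 0.06477 hr
W_total = W₁ + W₂ = 0.06684 + 0.06477 = 0.13161 hr

Final: 0.13161 hr


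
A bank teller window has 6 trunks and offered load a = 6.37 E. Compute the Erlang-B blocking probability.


B(c,a) = (a^c/c!) / Σ_{k=0}^{c} a^k/k!
a^6/6! = 92.790624
Σ terms (k=0..6): 1.00000 + 6.37000 + 20.28845 + 43.07914 + 68.60353 + 87.40090 + 92.79062 = 319.532653
B = 92.790624/319.532653 = 0.290395

Final: 0.290395


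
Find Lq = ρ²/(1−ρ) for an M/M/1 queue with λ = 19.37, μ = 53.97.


ρ = 19.37/53.97 = 0.3589
Lq = ρ²/(1−ρ) = 0.1288/0.6411 = 0.2009

Final: 0.2009


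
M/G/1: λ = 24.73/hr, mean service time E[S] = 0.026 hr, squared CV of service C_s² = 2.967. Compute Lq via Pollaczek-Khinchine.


ρ = λ·E[S] = 24.73·0.026 = 0.6430
Lq = ρ²(1+C_s²)/(2(1−ρ)) = 0.4134·(1+2.967)/(2·0.3570)
= 0.4134·3.9670/0.7140 = 2.29686

Final: 2.29686


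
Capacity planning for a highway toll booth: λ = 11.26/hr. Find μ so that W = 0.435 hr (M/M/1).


W = 1/(μ−λ) ⇒ μ − λ = 1/W = 1/0.435 = 2.2989
μ = λ + 1/W = 11.26 + 2.2989 = 13.5589 per hr

Final: 13.5589 /hr


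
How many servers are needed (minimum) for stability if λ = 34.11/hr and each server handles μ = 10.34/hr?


Stability requires cμ > λ ⇔ c > λ/μ.
λ/μ = 34.11/10.34 = 3.2988
Minimum integer c = ⌊3.2988⌋ + 1 = 4
Check: 4·10.34 = 41.36 > 34.11, while 3·10.34 = 31.02 ≤ 34.11

Final: 4 servers


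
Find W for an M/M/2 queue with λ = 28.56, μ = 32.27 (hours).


a = 0.8850; ρ = 0.4425; P₀ = 0.386466
Lq = P₀·a^c·ρ/(c!(1−ρ)²) = 0.21551
Wq = Lq/λ = 0.21551/28.56 = 0.007546 hr
W = Wq + 1/μ = 0.007546 + 0.03099 = 0.03853 hr

Final: 0.03853 hr


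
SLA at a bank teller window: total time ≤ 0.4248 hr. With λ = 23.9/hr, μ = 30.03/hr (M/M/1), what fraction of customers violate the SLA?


W ~ Exponential(μ−λ) for M/M/1.
μ − λ = 30.03 − 23.9 = 6.1300
P(W > t) = e^{−(μ−λ)t} = e^{−2.6040} = 0.073975

Final: 0.073975


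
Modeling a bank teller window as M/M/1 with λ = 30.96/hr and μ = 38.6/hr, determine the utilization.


ρ = λ/μ = 30.96/38.6 = 0.8021

Final: 0.8021


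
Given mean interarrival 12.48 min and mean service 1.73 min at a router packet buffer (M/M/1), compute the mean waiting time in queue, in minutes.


λ = 60/12.48 = 4.8077 /hr
μ = 60/1.73 = 34.6821 /hr
ρ = λ/μ = 4.8077/34.6821 = 0.1386
Wq = ρ/(μ−λ) = 0.1386/(34.6821−4.8077) = 0.004640 hr
In minutes: 0.004640·60 = 0.2784 min

Final: 0.2784 min


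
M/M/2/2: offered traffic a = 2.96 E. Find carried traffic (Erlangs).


B(2,2.96) = 0.525225 (Erlang-B)
Carried load = a(1 − B) = 2.96·(1 − 0.525225) = 2.96·0.474775 = 1.4053 E

Final: 1.4053 Erlangs


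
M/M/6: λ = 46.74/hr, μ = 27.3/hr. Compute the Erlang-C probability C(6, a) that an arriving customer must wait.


a = λ/μ = 1.7121; ρ = a/6 = 0.2853
P₀ = 0.180386 (from M/M/c formula)
C(c,a) = [a^c/(c!(1−ρ))]·P₀ = [25.18584/(720·0.7147)]·0.180386
= 0.04895·0.180386 = 0.008829

Final: 0.008829


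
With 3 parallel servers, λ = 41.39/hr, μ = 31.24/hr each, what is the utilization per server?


ρ = λ/(cμ) = 41.39/(3·31.24) = 41.39/93.72 = 0.4416

Final: 0.4416


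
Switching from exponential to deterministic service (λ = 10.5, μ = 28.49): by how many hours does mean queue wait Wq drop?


ρ = 10.5/28.49 = 0.3686
Wq(M/M/1) = ρ/(μ−λ) = 0.3686/17.99 = 0.02049 hr
Wq(M/D/1) = ρ/(2(μ−λ)) = 0.01024 hr
Savings = 0.02049 − 0.01024 = 0.01024 hr

Final: 0.01024 hr


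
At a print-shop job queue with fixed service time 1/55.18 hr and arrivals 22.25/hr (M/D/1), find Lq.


ρ = 22.25/55.18 = 0.4032
M/D/1: Lq = ρ²/(2(1−ρ)) = 0.1626/(2·0.5968) = 0.13622

Final: 0.13622


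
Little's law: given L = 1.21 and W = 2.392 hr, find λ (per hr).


λ = L/W = 1.21/2.392 = 0.5059 /hr

Final: 0.5059 /hr


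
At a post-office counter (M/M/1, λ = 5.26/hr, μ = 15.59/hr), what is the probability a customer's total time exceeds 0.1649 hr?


W ~ Exponential(μ−λ) for M/M/1.
μ − λ = 15.59 − 5.26 = 10.3300
P(W > t) = e^{−(μ−λ)t} = e^{−1.7034} = 0.182060

Final: 0.182060


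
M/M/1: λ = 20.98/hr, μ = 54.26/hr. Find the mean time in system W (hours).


W = 1/(μ−λ) = 1/(54.26 − 20.98) = 1/33.28 = 0.03005 hr

Final: 0.03005 hr
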